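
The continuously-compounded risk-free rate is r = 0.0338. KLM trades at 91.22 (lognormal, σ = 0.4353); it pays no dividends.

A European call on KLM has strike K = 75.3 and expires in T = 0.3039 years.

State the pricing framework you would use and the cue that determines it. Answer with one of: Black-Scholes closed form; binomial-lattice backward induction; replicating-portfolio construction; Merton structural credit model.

Key observation: a European claim on KLM (strike 75.3) — a lognormal (GBM) underlying with constant rate and volatility — has an exact closed-form value; no lattice or capital structure is involved.

framework: Black-Scholes closed form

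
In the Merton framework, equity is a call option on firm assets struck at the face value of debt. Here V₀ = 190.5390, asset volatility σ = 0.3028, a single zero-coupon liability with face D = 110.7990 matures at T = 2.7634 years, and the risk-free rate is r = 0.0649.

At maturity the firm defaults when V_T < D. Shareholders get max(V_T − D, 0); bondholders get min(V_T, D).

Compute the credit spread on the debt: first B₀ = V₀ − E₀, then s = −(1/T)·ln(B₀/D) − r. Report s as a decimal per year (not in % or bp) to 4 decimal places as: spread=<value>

spread=0.0088

Work the structural quantities from V₀ = 190.5390 against face 110.7990:
d₁ = [ln(V₀/D) + (r + σ²/2)T] / (σ√T)
   = [ln(190.5390/110.7990) + (0.0649 + 0.5·0.3028²)·2.7634] / (0.3028·√2.7634)
   = [0.542139 + 0.306030] / 0.503359 = 1.685018
d₂ = d₁ − σ√T = 1.685018 − 0.503359 = 1.181659
N(d₁) = 0.954007,  N(d₂) = 0.881330,  e^(−rT) = 0.835818
E₀ = V₀·N(d₁) − D·e^(−rT)·N(d₂)
   = 190.5390·0.954007 − 110.7990·0.835818·0.881330 = 100.157662
B₀ = V₀ − E₀ = 190.5390 − 100.157662 = 90.381338
spread = −(1/T)·ln(B₀/D) − r = −(1/2.7634)·ln(90.381338/110.7990) − 0.0649 = 0.00880628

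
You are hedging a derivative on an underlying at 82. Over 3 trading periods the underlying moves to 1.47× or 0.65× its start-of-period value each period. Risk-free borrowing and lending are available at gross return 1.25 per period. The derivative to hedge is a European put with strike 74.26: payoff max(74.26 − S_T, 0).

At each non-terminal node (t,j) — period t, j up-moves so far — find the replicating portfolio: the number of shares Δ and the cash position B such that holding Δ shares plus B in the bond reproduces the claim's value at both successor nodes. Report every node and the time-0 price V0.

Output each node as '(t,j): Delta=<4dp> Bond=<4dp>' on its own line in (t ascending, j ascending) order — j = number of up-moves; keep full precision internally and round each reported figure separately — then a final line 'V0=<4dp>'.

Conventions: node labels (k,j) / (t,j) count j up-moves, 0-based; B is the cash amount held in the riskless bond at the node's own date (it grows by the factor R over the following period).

(0,0): Delta=-0.1067 Bond=11.1449
(1,0): Delta=-0.4520 Bond=32.3381
(1,1): Delta=-0.0507 Bond=7.1819
(2,0): Delta=-1.0000 Bond=59.4080
(2,1): Delta=-0.3632 Bond=33.4613
(2,2): Delta=0.0000 Bond=0.0000
V0=2.3991

Arbitrage-free pricing uses the up-move probability p* = (R−d)/(u−d) = 0.7317, discounting each step at R = 1.25.
Expiry values: V(3,0)=51.7408, V(3,1)=23.3319, V(3,2)=0.0000, V(3,3)=0.0000
Node (2,0) S=34.6450: V=(p*·23.3319+(1−p*)·51.7408)/1.25=24.7630; Δ=(23.3319−51.7408)/(50.9282−22.5193)=-1.0000; B=V−Δ·S=59.4080
Node (2,1) S=78.3510: V=(p*·0.0000+(1−p*)·23.3319)/1.25=5.0078; Δ=(0.0000−23.3319)/(115.1760−50.9282)=-0.3632; B=V−Δ·S=33.4613
Node (2,2) S=177.1938: V=(p*·0.0000+(1−p*)·0.0000)/1.25=0.0000; Δ=(0.0000−0.0000)/(260.4749−115.1760)=0.0000; B=V−Δ·S=0.0000
Node (1,0) S=53.3000: V=(p*·5.0078+(1−p*)·24.7630)/1.25=8.2464; Δ=(5.0078−24.7630)/(78.3510−34.6450)=-0.4520; B=V−Δ·S=32.3381
Node (1,1) S=120.5400: V=(p*·0.0000+(1−p*)·5.0078)/1.25=1.0748; Δ=(0.0000−5.0078)/(177.1938−78.3510)=-0.0507; B=V−Δ·S=7.1819
Node (0,0) S=82.0000: V=(p*·1.0748+(1−p*)·8.2464)/1.25=2.3991; Δ=(1.0748−8.2464)/(120.5400−53.3000)=-0.1067; B=V−Δ·S=11.1449
Check: Δ(0,0)·S0 + B(0,0) = 2.3991 = V0.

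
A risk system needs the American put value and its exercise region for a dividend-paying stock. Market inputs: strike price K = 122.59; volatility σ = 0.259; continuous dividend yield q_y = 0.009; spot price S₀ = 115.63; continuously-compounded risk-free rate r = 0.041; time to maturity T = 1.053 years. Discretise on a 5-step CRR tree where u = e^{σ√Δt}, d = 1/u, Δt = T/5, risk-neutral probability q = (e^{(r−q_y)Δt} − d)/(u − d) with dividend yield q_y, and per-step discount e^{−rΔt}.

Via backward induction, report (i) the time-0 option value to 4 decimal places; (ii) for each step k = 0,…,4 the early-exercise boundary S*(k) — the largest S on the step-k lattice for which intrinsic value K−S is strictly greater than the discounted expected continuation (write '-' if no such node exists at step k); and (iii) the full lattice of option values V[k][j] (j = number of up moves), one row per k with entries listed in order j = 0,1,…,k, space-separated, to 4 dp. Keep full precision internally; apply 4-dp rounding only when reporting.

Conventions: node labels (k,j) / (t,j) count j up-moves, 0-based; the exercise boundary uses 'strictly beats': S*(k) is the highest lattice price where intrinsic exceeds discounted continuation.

Δt=0.21060, u=1.12621, d=0.88793, q=0.49870, disc=e^(-rΔt)=0.99140
k=5 terminal: V=max(K-S,0) → 58.7676 41.6409 19.9182 0.0000 0.0000 0.0000
k=4: j=0 S=71.8775 intr=50.7125 cont=49.7947 V=50.7125[EX]; j=1 S=91.1657 intr=31.4243 cont=30.5429 V=31.4243[EX]; j=2 S=115.6300 intr=6.9600 cont=9.8992 V=9.8992[hold]; j=3 S=146.6592 intr=0.0000 cont=0.0000 V=0.0000[hold]; j=4 S=186.0151 intr=0.0000 cont=0.0000 V=0.0000[hold]  S*(4)=91.1657
k=3: j=0 S=80.9491 intr=41.6409 cont=40.7402 V=41.6409[EX]; j=1 S=102.6718 intr=19.9182 cont=20.5118 V=20.5118[hold]; j=2 S=130.2237 intr=0.0000 cont=4.9198 V=4.9198[hold]; j=3 S=165.1691 intr=0.0000 cont=0.0000 V=0.0000[hold]  S*(3)=80.9491
k=2: j=0 S=91.1657 intr=31.4243 cont=30.8364 V=31.4243[EX]; j=1 S=115.6300 intr=6.9600 cont=12.6266 V=12.6266[hold]; j=2 S=146.6592 intr=0.0000 cont=2.4451 V=2.4451[hold]  S*(2)=91.1657
k=1: j=0 S=102.6718 intr=19.9182 cont=21.8603 V=21.8603[hold]; j=1 S=130.2237 intr=0.0000 cont=7.4842 V=7.4842[hold]  S*(1)=-
k=0: j=0 S=115.6300 intr=6.9600 cont=14.5647 V=14.5647[hold]  S*(0)=-

price = 14.5647
boundary = - - 91.1657 80.9491 91.1657
tree:
14.5647
21.8603 7.4842
31.4243 12.6266 2.4451
41.6409 20.5118 4.9198 0.0000
50.7125 31.4243 9.8992 0.0000 0.0000
58.7676 41.6409 19.9182 0.0000 0.0000 0.0000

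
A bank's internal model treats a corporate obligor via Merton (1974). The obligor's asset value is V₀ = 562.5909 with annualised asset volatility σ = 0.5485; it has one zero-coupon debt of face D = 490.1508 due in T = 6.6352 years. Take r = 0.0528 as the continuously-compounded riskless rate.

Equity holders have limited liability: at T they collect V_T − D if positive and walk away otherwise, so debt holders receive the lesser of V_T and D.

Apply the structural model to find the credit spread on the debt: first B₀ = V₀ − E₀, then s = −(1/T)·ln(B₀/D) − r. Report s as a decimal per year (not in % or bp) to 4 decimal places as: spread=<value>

With assets at 562.5909 and a single debt payment of 490.1508 at 6.6352 years:
d₁ = [ln(V₀/D) + (r + σ²/2)T] / (σ√T)
   = [ln(562.5909/490.1508) + (0.0528 + 0.5·0.5485²)·6.6352] / (0.5485·√6.6352)
   = [0.137840 + 1.348446] / 1.412875 = 1.051959
d₂ = d₁ − σ√T = 1.051959 − 1.412875 = -0.360916
N(d₁) = 0.853591,  N(d₂) = 0.359081,  e^(−rT) = 0.704450
E₀ = V₀·N(d₁) − D·e^(−rT)·N(d₂)
   = 562.5909·0.853591 − 490.1508·0.704450·0.359081 = 356.236518
B₀ = V₀ − E₀ = 562.5909 − 356.236518 = 206.354382
spread = −(1/T)·ln(B₀/D) − r = −(1/6.6352)·ln(206.354382/490.1508) − 0.0528 = 0.07758312

spread=0.0776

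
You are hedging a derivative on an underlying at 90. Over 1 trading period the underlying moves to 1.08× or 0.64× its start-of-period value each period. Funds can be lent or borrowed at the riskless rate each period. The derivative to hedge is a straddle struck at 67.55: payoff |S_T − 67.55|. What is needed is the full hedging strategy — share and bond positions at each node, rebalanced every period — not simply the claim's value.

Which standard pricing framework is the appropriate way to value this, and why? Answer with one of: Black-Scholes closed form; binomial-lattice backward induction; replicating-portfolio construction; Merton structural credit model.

Key observation: what is demanded is not a single number but the (Δ, B) position at each node of the 1.08/0.64 tree starting at 90; constructing those positions is the replicating-portfolio method.

framework: replicating-portfolio construction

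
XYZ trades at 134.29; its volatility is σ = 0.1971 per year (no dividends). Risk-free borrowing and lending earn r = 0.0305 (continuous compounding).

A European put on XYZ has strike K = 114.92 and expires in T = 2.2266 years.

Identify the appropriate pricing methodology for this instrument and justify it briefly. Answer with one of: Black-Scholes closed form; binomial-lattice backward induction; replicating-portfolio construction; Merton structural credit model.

Key observation: with XYZ following a GBM at constant σ and r, the European put struck at 114.92 prices in closed form — nothing here needs a stepwise model or a balance sheet.

framework: Black-Scholes closed form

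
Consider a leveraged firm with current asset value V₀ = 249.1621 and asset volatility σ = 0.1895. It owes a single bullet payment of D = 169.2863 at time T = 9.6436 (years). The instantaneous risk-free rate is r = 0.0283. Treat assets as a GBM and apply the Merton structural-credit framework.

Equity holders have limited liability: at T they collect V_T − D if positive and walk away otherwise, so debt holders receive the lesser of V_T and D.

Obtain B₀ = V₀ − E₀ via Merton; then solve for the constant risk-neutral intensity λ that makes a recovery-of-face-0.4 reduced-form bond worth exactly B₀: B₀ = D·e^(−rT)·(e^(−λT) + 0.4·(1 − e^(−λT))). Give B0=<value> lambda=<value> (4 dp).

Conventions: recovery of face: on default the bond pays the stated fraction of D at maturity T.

Apply the equity-as-call identities (strike 169.2863, horizon 9.6436 years):
d₁ = [ln(V₀/D) + (r + σ²/2)T] / (σ√T)
   = [ln(249.1621/169.2863) + (0.0283 + 0.5·0.1895²)·9.6436] / (0.1895·√9.6436)
   = [0.386512 + 0.446066] / 0.588476 = 1.414804
d₂ = d₁ − σ√T = 1.414804 − 0.588476 = 0.826328
N(d₁) = 0.921437,  N(d₂) = 0.795691,  e^(−rT) = 0.761158
E₀ = V₀·N(d₁) − D·e^(−rT)·N(d₂)
   = 249.1621·0.921437 − 169.2863·0.761158·0.795691 = 127.059475
B₀ = V₀ − E₀ = 249.1621 − 127.059475 = 122.102625
e^(−λT) = (B₀·e^(rT)/D − 0.4)/(1 − 0.4) = (122.1026·1.313787/169.2863 − 0.4)/0.6 = 0.91267772
λ = −ln(0.91267772)/9.6436 = 0.009475

B0=122.1026 lambda=0.0095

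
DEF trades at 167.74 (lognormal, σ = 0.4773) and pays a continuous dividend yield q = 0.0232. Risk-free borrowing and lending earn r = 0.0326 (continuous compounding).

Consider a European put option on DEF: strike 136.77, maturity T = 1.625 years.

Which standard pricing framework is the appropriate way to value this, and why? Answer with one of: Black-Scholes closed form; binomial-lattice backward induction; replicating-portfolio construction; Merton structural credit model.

Key observation: the strike-136.77 put on DEF is European-exercise on a continuously-modelled lognormal underlying, so its value is a single closed-form evaluation.

framework: Black-Scholes closed form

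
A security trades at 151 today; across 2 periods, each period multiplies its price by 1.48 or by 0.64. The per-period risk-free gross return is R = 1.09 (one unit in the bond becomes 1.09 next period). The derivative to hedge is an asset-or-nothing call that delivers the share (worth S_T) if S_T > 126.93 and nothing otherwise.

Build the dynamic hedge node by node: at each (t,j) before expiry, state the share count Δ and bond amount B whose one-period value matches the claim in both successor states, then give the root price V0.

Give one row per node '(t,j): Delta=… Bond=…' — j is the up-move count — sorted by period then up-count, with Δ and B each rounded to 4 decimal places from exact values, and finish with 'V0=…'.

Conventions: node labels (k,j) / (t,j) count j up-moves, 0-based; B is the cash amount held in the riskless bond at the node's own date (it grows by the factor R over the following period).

No-arbitrage ⇒ martingale measure with p* = (R−d)/(u−d) = 0.5357.
Expiry values: V(2,0)=0.0000, V(2,1)=143.0272, V(2,2)=330.7504
(1,0): S=96.6400. Δ = (V_up−V_dn)/(S_up−S_dn) = (143.0272−0.0000)/(143.0272−61.8496) = 1.7619. V = [p*·143.0272 + (1−p*)·0.0000]/1.09 = 70.2952. B = V − Δ·S = -99.9753.
(1,1): S=223.4800. Δ = (V_up−V_dn)/(S_up−S_dn) = (330.7504−143.0272)/(330.7504−143.0272) = 1.0000. V = [p*·330.7504 + (1−p*)·143.0272]/1.09 = 223.4800. B = V − Δ·S = 0.0000.
(0,0): S=151.0000. Δ = (V_up−V_dn)/(S_up−S_dn) = (223.4800−70.2952)/(223.4800−96.6400) = 1.2077. V = [p*·223.4800 + (1−p*)·70.2952]/1.09 = 139.7784. B = V − Δ·S = -42.5845.
Check: Δ(0,0)·S0 + B(0,0) = 139.7784 = V0.

(0,0): Delta=1.2077 Bond=-42.5845
(1,0): Delta=1.7619 Bond=-99.9753
(1,1): Delta=1.0000 Bond=0.0000
V0=139.7784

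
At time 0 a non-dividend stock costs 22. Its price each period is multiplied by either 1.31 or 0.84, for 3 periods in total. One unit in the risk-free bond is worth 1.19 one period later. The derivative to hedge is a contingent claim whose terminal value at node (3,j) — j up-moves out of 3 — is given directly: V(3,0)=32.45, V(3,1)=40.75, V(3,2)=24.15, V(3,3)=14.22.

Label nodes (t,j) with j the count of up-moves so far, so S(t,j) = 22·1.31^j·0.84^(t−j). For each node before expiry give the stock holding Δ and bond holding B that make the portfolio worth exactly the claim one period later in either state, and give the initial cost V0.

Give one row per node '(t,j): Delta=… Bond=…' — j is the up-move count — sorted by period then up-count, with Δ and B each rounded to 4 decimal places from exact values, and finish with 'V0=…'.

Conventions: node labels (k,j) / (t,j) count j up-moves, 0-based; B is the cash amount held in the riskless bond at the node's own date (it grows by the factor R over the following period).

No-arbitrage ⇒ martingale measure with p* = (R−d)/(u−d) = 0.7447.
At maturity the claim pays: V(3,0)=32.4500, V(3,1)=40.7500, V(3,2)=24.1500, V(3,3)=14.2200
  t=2,j=0: stock 15.5232 → up 20.3354 (V=40.7500), down 13.0395 (V=32.4500). Price 32.4629; hedge Δ=1.1376, bond B=14.8033.
  t=2,j=1: stock 24.2088 → up 31.7135 (V=24.1500), down 20.3354 (V=40.7500). Price 23.8557; hedge Δ=-1.4589, bond B=59.1749.
  t=2,j=2: stock 37.7542 → up 49.4580 (V=14.2200), down 31.7135 (V=24.1500). Price 14.0801; hedge Δ=-0.5596, bond B=35.2078.
  t=1,j=0: stock 18.4800 → up 24.2088 (V=23.8557), down 15.5232 (V=32.4629). Price 21.8935; hedge Δ=-0.9910, bond B=40.2067.
  t=1,j=1: stock 28.8200 → up 37.7542 (V=14.0801), down 24.2088 (V=23.8557). Price 13.9294; hedge Δ=-0.7217, bond B=34.7286.
  t=0,j=0: stock 22.0000 → up 28.8200 (V=13.9294), down 18.4800 (V=21.8935). Price 13.4141; hedge Δ=-0.7702, bond B=30.3590.
As a check, the time-0 holding Δ(0,0)·S0 + B(0,0) comes to 13.4141 — exactly V0.

(0,0): Delta=-0.7702 Bond=30.3590
(1,0): Delta=-0.9910 Bond=40.2067
(1,1): Delta=-0.7217 Bond=34.7286
(2,0): Delta=1.1376 Bond=14.8033
(2,1): Delta=-1.4589 Bond=59.1749
(2,2): Delta=-0.5596 Bond=35.2078
V0=13.4141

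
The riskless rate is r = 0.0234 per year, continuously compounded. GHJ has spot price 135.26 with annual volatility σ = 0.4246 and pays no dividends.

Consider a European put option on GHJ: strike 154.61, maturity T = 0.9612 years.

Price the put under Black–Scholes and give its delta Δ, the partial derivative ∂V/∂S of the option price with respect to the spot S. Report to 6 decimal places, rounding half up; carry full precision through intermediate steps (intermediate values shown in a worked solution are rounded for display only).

σ√T = 0.4246·√0.9612 = 0.416281
d₁ = (ln(S/K) + (r+σ²/2)T) / (σ√T) = (ln(135.26/154.61) + (0.0234+0.4246²/2)·0.9612) / 0.416281 = (-0.133707 + 0.109137) / 0.416281 = -0.059022
d₂ = d₁ − σ√T = -0.059022 − 0.416281 = -0.475303
e^{−rT} = 0.977759
N(−d₁) = 0.523533,  N(−d₂) = 0.682715
Put price V = K·e^{−rT}·N(−d₂) − S·N(−d₁) = 103.206873 − 70.813045 = 32.393828
Δ = −N(−d₁) = -0.523533

price = 32.393828
Δ = -0.523533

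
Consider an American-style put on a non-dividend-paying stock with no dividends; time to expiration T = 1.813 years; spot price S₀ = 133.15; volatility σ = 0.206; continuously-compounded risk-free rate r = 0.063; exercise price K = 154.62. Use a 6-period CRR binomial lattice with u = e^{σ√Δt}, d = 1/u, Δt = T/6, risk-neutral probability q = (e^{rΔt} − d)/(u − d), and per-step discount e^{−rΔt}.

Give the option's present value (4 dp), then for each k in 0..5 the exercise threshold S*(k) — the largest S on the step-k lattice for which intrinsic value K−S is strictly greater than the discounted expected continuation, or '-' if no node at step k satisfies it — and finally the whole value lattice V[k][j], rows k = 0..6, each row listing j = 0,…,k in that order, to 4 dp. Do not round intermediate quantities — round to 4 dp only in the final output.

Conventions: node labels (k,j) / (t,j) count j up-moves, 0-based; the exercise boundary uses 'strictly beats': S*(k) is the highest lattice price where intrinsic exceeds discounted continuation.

Δt=0.30217, u=1.11990, d=0.89294, q=0.55640, disc=e^(-rΔt)=0.98114
k=6 terminal: V=max(K-S,0) → 87.1252 69.9699 48.4543 21.4700 0.0000 0.0000 0.0000
k=5: j=0 S=75.5873 intr=79.0327 cont=76.1171 V=79.0327[EX]; j=1 S=94.7995 intr=59.8205 cont=56.9050 V=59.8205[EX]; j=2 S=118.8948 intr=35.7252 cont=32.8097 V=35.7252[EX]; j=3 S=149.1144 intr=5.5056 cont=9.3445 V=9.3445[hold]; j=4 S=187.0150 intr=0.0000 cont=0.0000 V=0.0000[hold]; j=5 S=234.5489 intr=0.0000 cont=0.0000 V=0.0000[hold]  S*(5)=118.8948
k=4: j=0 S=84.6501 intr=69.9699 cont=67.0543 V=69.9699[EX]; j=1 S=106.1657 intr=48.4543 cont=45.5387 V=48.4543[EX]; j=2 S=133.1500 intr=21.4700 cont=20.6501 V=21.4700[EX]; j=3 S=166.9929 intr=0.0000 cont=4.0670 V=4.0670[hold]; j=4 S=209.4377 intr=0.0000 cont=0.0000 V=0.0000[hold]  S*(4)=133.1500
k=3: j=0 S=94.7995 intr=59.8205 cont=56.9050 V=59.8205[EX]; j=1 S=118.8948 intr=35.7252 cont=32.8097 V=35.7252[EX]; j=2 S=149.1144 intr=5.5056 cont=11.5647 V=11.5647[hold]; j=3 S=187.0150 intr=0.0000 cont=1.7701 V=1.7701[hold]  S*(3)=118.8948
k=2: j=0 S=106.1657 intr=48.4543 cont=45.5387 V=48.4543[EX]; j=1 S=133.1500 intr=21.4700 cont=21.8622 V=21.8622[hold]; j=2 S=166.9929 intr=0.0000 cont=5.9997 V=5.9997[hold]  S*(2)=106.1657
k=1: j=0 S=118.8948 intr=35.7252 cont=33.0237 V=35.7252[EX]; j=1 S=149.1144 intr=5.5056 cont=12.7905 V=12.7905[hold]  S*(1)=118.8948
k=0: j=0 S=133.1500 intr=21.4700 cont=22.5313 V=22.5313[hold]  S*(0)=-

price = 22.5313
boundary = - 118.8948 106.1657 118.8948 133.1500 118.8948
tree:
22.5313
35.7252 12.7905
48.4543 21.8622 5.9997
59.8205 35.7252 11.5647 1.7701
69.9699 48.4543 21.4700 4.0670 0.0000
79.0327 59.8205 35.7252 9.3445 0.0000 0.0000
87.1252 69.9699 48.4543 21.4700 0.0000 0.0000 0.0000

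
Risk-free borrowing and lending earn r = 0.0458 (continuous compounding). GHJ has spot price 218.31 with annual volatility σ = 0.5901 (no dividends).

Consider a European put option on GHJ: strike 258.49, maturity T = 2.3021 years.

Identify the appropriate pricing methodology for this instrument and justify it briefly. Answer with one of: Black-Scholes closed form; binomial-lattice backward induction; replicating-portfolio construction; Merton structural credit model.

Key observation: everything needed for the exact continuous-time valuation of the European put on GHJ (strike 258.49) is given, and no feature rules the closed form out.

framework: Black-Scholes closed form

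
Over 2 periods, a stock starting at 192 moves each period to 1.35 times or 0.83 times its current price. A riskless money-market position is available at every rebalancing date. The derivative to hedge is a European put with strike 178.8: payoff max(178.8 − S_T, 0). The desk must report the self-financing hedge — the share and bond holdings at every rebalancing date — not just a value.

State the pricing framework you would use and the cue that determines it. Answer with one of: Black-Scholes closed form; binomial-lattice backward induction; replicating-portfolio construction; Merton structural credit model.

framework: replicating-portfolio construction

Key observation: the mandate to exhibit the hedge at every date and state singles out the replicating-portfolio construction on the 2-period tree with factors 1.35 and 0.83 from 192.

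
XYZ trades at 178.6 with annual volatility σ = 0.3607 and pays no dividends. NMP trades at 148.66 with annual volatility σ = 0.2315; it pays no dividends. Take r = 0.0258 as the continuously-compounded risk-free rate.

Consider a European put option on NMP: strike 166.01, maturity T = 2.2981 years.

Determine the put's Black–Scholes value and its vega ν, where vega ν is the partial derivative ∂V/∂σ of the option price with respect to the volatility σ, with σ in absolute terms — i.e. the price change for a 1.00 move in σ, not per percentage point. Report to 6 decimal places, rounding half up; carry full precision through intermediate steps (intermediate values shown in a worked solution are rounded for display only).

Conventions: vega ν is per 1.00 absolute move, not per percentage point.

σ√T = 0.2315·√2.2981 = 0.350942
d₁ = (ln(S/K) + (r+σ²/2)T) / (σ√T) = (ln(148.66/166.01) + (0.0258+0.2315²/2)·2.2981) / 0.350942 = (-0.110386 + 0.120871) / 0.350942 = 0.029877
d₂ = d₁ − σ√T = 0.029877 − 0.350942 = -0.321066
e^{−rT} = 0.942433
N(−d₁) = 0.488083,  N(−d₂) = 0.625920
Put price V = K·e^{−rT}·N(−d₂) − S·N(−d₁) = 97.927141 − 72.558381 = 25.368760
φ(d₁) = (1/√(2π))·e^{−d₁²/2} = 0.398764
ν = S·φ(d₁)·√T = 89.865879

price = 25.368760
ν = 89.865879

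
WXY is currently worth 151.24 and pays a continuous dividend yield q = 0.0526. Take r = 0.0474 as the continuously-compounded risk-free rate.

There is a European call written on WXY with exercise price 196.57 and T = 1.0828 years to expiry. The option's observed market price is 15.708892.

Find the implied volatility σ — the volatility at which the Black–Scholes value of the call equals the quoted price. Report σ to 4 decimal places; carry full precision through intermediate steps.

sigma = 0.4924

At σ = 0.4924 the Black–Scholes value reproduces the quote:
σ√T = 0.4924·√1.0828 = 0.512380
d₁ = (ln(S/K) + (r−q+σ²/2)T) / (σ√T) = (ln(151.24/196.57) + (0.0474−0.0526+0.4924²/2)·1.0828) / 0.512380 = (-0.262151 + 0.125636) / 0.512380 = -0.266432
d₂ = d₁ − σ√T = -0.266432 − 0.512380 = -0.778812
e^{−rT} = 0.949970
e^{−qT} = 0.944636
N(d₁) = 0.394953,  N(d₂) = 0.218045
V = S·e^{−qT}·N(d₁) − K·e^{−rT}·N(d₂) = 56.425694 − 40.716801 = 15.708892 (the quoted price), and the Black–Scholes price is strictly increasing in σ, so σ is unique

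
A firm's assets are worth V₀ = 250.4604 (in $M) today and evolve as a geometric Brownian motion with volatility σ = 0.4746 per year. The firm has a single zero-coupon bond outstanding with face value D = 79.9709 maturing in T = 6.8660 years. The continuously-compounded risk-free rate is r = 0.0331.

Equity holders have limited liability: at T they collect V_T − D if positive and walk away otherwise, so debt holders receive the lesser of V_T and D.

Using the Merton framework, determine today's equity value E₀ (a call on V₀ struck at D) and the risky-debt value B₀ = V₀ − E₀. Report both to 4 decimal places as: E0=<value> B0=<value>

E0=196.2386 B0=54.2218

Equity is a call on the firm's assets struck at D = 79.9709:
d₁ = [ln(V₀/D) + (r + σ²/2)T] / (σ√T)
   = [ln(250.4604/79.9709) + (0.0331 + 0.5·0.4746²)·6.8660] / (0.4746·√6.8660)
   = [1.141638 + 1.000531] / 1.243597 = 1.722559
d₂ = d₁ − σ√T = 1.722559 − 1.243597 = 0.478962
N(d₁) = 0.957516,  N(d₂) = 0.684017,  e^(−rT) = 0.796710
E₀ = V₀·N(d₁) − D·e^(−rT)·N(d₂)
   = 250.4604·0.957516 − 79.9709·0.796710·0.684017 = 196.238596
B₀ = V₀ − E₀ = 250.4604 − 196.238596 = 54.221804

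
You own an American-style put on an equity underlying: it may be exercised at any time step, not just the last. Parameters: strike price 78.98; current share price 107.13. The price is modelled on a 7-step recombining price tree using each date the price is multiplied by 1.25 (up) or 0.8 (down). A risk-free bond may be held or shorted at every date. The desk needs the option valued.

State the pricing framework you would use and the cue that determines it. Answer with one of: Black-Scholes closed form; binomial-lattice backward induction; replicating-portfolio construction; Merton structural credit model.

framework: binomial-lattice backward induction

Key observation: with exercise allowed before expiry on a discrete up/down model (7 steps from spot 107.13), the strike-78.98 put's value must be rolled back through the tree testing early exercise at each node.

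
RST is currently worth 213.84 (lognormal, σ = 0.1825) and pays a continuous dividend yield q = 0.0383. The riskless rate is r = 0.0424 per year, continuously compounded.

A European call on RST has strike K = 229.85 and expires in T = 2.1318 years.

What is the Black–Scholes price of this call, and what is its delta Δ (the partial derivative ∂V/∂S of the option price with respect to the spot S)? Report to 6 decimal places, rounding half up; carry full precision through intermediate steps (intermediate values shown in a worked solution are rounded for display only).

σ√T = 0.1825·√2.1318 = 0.266462
d₁ = (ln(S/K) + (r−q+σ²/2)T) / (σ√T) = (ln(213.84/229.85) + (0.0424−0.0383+0.1825²/2)·2.1318) / 0.266462 = (-0.072199 + 0.044242) / 0.266462 = -0.104920
d₂ = d₁ − σ√T = -0.104920 − 0.266462 = -0.371383
e^{−rT} = 0.913576
e^{−qT} = 0.921596
N(d₁) = 0.458220,  N(d₂) = 0.355176
Call price V = S·e^{−qT}·N(d₁) − K·e^{−rT}·N(d₂) = 90.303227 − 74.581861 = 15.721366
Δ = e^{−qT}·N(d₁) = 0.422293

price = 15.721366
Δ = 0.422293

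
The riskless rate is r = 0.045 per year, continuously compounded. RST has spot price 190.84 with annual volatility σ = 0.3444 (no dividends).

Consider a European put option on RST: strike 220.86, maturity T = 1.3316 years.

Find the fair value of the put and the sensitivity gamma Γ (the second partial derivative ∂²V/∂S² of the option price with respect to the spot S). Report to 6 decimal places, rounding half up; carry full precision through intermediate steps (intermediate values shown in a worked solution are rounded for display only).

price = 40.724377
Γ = 0.005259

σ√T = 0.3444·√1.3316 = 0.397420
d₁ = (ln(S/K) + (r+σ²/2)T) / (σ√T) = (ln(190.84/220.86) + (0.045+0.3444²/2)·1.3316) / 0.397420 = (-0.146094 + 0.138893) / 0.397420 = -0.018117
d₂ = d₁ − σ√T = -0.018117 − 0.397420 = -0.415538
e^{−rT} = 0.941838
N(−d₁) = 0.507227,  N(−d₂) = 0.661126
Put price V = K·e^{−rT}·N(−d₂) − S·N(−d₁) = 137.523648 − 96.799272 = 40.724377
φ(d₁) = (1/√(2π))·e^{−d₁²/2} = 0.398877
Γ = φ(d₁) / (S·σ·√T) = 0.005259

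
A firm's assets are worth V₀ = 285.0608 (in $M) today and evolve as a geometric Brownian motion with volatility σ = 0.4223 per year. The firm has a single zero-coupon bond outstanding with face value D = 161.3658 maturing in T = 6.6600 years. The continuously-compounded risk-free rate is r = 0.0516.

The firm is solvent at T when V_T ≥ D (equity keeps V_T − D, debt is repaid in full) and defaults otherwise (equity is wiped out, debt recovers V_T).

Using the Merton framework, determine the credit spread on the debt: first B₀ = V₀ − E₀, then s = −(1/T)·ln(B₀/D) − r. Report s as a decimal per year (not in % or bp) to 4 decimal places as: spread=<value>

Work the structural quantities from V₀ = 285.0608 against face 161.3658:
d₁ = [ln(V₀/D) + (r + σ²/2)T] / (σ√T)
   = [ln(285.0608/161.3658) + (0.0516 + 0.5·0.4223²)·6.6600] / (0.4223·√6.6600)
   = [0.569029 + 0.937519] / 1.089829 = 1.382371
d₂ = d₁ − σ√T = 1.382371 − 1.089829 = 0.292543
N(d₁) = 0.916571,  N(d₂) = 0.615064,  e^(−rT) = 0.709173
E₀ = V₀·N(d₁) − D·e^(−rT)·N(d₂)
   = 285.0608·0.916571 − 161.3658·0.709173·0.615064 = 190.892872
B₀ = V₀ − E₀ = 285.0608 − 190.892872 = 94.167928
spread = −(1/T)·ln(B₀/D) − r = −(1/6.6600)·ln(94.167928/161.3658) − 0.0516 = 0.02927000

spread=0.0293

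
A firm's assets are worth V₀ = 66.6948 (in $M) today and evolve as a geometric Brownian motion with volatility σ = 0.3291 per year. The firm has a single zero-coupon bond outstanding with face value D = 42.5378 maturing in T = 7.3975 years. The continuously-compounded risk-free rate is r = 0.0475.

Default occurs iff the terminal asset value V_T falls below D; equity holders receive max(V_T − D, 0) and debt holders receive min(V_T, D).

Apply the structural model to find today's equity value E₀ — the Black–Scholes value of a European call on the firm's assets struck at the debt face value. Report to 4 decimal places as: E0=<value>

E0=40.5740

With assets at 66.6948 and a single debt payment of 42.5378 at 7.3975 years:
d₁ = [ln(V₀/D) + (r + σ²/2)T] / (σ√T)
   = [ln(66.6948/42.5378) + (0.0475 + 0.5·0.3291²)·7.3975] / (0.3291·√7.3975)
   = [0.449734 + 0.751981] / 0.895098 = 1.342552
d₂ = d₁ − σ√T = 1.342552 − 0.895098 = 0.447454
N(d₁) = 0.910291,  N(d₂) = 0.672726,  e^(−rT) = 0.703715
E₀ = V₀·N(d₁) − D·e^(−rT)·N(d₂)
   = 66.6948·0.910291 − 42.5378·0.703715·0.672726 = 40.573971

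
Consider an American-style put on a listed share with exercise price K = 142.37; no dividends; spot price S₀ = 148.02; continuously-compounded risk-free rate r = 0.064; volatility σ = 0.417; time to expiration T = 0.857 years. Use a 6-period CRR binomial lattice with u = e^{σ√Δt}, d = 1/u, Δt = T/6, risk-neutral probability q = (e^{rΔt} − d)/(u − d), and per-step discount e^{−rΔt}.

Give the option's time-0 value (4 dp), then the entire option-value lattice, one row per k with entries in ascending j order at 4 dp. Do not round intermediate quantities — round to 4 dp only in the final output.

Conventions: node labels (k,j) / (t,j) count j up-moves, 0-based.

Δt=0.14283, u=1.17070, d=0.85419, q=0.48970, disc=e^(-rΔt)=0.99090
k=6 terminal: V=max(K-S,0) → 84.8715 63.5667 34.3678 0.0000 0.0000 0.0000 0.0000
k=5: j=0 S=67.3133 intr=75.0567 cont=73.7612 V=75.0567[EX]; j=1 S=92.2547 intr=50.1153 cont=48.8198 V=50.1153[EX]; j=2 S=126.4377 intr=15.9323 cont=17.3784 V=17.3784[hold]; j=3 S=173.2864 intr=0.0000 cont=0.0000 V=0.0000[hold]; j=4 S=237.4938 intr=0.0000 cont=0.0000 V=0.0000[hold]; j=5 S=325.4919 intr=0.0000 cont=0.0000 V=0.0000[hold]
k=4: j=0 S=78.8033 intr=63.5667 cont=62.2712 V=63.5667[EX]; j=1 S=108.0022 intr=34.3678 cont=33.7740 V=34.3678[EX]; j=2 S=148.0200 intr=0.0000 cont=8.7876 V=8.7876[hold]; j=3 S=202.8656 intr=0.0000 cont=0.0000 V=0.0000[hold]; j=4 S=278.0329 intr=0.0000 cont=0.0000 V=0.0000[hold]
k=3: j=0 S=92.2547 intr=50.1153 cont=48.8198 V=50.1153[EX]; j=1 S=126.4377 intr=15.9323 cont=21.6425 V=21.6425[hold]; j=2 S=173.2864 intr=0.0000 cont=4.4435 V=4.4435[hold]; j=3 S=237.4938 intr=0.0000 cont=0.0000 V=0.0000[hold]
k=2: j=0 S=108.0022 intr=34.3678 cont=35.8431 V=35.8431[hold]; j=1 S=148.0200 intr=0.0000 cont=13.0999 V=13.0999[hold]; j=2 S=202.8656 intr=0.0000 cont=2.2469 V=2.2469[hold]
k=1: j=0 S=126.4377 intr=15.9323 cont=24.4810 V=24.4810[hold]; j=1 S=173.2864 intr=0.0000 cont=7.7144 V=7.7144[hold]
k=0: j=0 S=148.0200 intr=0.0000 cont=16.1224 V=16.1224[hold]

price = 16.1224
tree:
16.1224
24.4810 7.7144
35.8431 13.0999 2.2469
50.1153 21.6425 4.4435 0.0000
63.5667 34.3678 8.7876 0.0000 0.0000
75.0567 50.1153 17.3784 0.0000 0.0000 0.0000
84.8715 63.5667 34.3678 0.0000 0.0000 0.0000 0.0000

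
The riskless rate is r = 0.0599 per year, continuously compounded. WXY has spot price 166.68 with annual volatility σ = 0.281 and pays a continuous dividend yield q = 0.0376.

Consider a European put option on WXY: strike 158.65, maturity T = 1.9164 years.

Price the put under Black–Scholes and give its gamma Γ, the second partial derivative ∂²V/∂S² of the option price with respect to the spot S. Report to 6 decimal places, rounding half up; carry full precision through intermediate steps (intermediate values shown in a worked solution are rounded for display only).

σ√T = 0.281·√1.9164 = 0.389000
d₁ = (ln(S/K) + (r−q+σ²/2)T) / (σ√T) = (ln(166.68/158.65) + (0.0599−0.0376+0.281²/2)·1.9164) / 0.389000 = (0.049375 + 0.118396) / 0.389000 = 0.431289
d₂ = d₁ − σ√T = 0.431289 − 0.389000 = 0.042289
e^{−rT} = 0.891551
e^{−qT} = 0.930478
N(−d₁) = 0.333129,  N(−d₂) = 0.483134
Put price V = K·e^{−rT}·N(−d₂) − S·e^{−qT}·N(−d₁) = 68.336696 − 51.665683 = 16.671013
φ(d₁) = (1/√(2π))·e^{−d₁²/2} = 0.363512
Γ = e^{−qT}·φ(d₁) / (S·σ·√T) = 0.005217

price = 16.671013
Γ = 0.005217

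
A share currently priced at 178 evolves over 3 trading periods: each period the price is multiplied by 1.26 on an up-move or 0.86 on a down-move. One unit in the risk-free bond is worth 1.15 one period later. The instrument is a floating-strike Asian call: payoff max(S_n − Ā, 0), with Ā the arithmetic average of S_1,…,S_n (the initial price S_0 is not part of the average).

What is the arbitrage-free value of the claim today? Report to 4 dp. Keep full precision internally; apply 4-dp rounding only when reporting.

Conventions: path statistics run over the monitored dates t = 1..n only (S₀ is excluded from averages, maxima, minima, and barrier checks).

price = 24.3300

With p* = (R−d)/(u−d) = 0.7250, sum probability × payoff across the paths and divide by R^3.
Enumerate all 2^3 = 8 price paths (U = up ×1.26, D = down ×0.86); each path with k up-moves has probability p*^k·(1−p*)^(3−k).
DDD: Ā=132.6489, payoff=0.0000, prob=0.020797
UDD: Ā=194.3461, payoff=0.0000, prob=0.054828
DUD: Ā=170.6128, payoff=0.0000, prob=0.054828
UUD: Ā=249.9675, payoff=0.0000, prob=0.144547
DDU: Ā=150.2021, payoff=15.6754, prob=0.054828
UDU: Ā=220.0635, payoff=22.9663, prob=0.144547
DUU: Ā=196.3302, payoff=46.6996, prob=0.144547
UUU: Ā=287.6466, payoff=68.4204, prob=0.381078
Price = Σ prob·payoff / R^3 = 37.002937 / 1.520875 = 24.3300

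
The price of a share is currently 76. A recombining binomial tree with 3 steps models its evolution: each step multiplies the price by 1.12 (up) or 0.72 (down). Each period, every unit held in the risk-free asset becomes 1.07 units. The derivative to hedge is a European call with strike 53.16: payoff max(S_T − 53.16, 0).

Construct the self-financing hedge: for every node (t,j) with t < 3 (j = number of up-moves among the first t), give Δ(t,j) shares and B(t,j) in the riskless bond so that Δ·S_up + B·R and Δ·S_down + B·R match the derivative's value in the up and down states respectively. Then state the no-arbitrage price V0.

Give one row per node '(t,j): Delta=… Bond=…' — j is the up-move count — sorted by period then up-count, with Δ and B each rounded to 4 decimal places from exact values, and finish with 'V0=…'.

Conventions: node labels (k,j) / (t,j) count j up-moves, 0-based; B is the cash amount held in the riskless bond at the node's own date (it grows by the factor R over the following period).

(0,0): Delta=0.9361 Bond=-38.1996
(1,0): Delta=0.5784 Bond=-21.2964
(1,1): Delta=0.9690 Bond=-43.6703
(2,0): Delta=0.0000 Bond=0.0000
(2,1): Delta=0.6315 Bond=-26.0424
(2,2): Delta=1.0000 Bond=-49.6822
V0=32.9476

Under the risk-neutral measure, an up-move has probability p* = (R−d)/(u−d) = 0.8750 and values discount at R = 1.07.
Payoffs at expiry: V(3,0)=0.0000, V(3,1)=0.0000, V(3,2)=15.4808, V(3,3)=53.6145
Node (2,0) S=39.3984: V=(p*·0.0000+(1−p*)·0.0000)/1.07=0.0000; Δ=(0.0000−0.0000)/(44.1262−28.3668)=0.0000; B=V−Δ·S=0.0000
Node (2,1) S=61.2864: V=(p*·15.4808+(1−p*)·0.0000)/1.07=12.6595; Δ=(15.4808−0.0000)/(68.6408−44.1262)=0.6315; B=V−Δ·S=-26.0424
Node (2,2) S=95.3344: V=(p*·53.6145+(1−p*)·15.4808)/1.07=45.6522; Δ=(53.6145−15.4808)/(106.7745−68.6408)=1.0000; B=V−Δ·S=-49.6822
Node (1,0) S=54.7200: V=(p*·12.6595+(1−p*)·0.0000)/1.07=10.3524; Δ=(12.6595−0.0000)/(61.2864−39.3984)=0.5784; B=V−Δ·S=-21.2964
Node (1,1) S=85.1200: V=(p*·45.6522+(1−p*)·12.6595)/1.07=38.8113; Δ=(45.6522−12.6595)/(95.3344−61.2864)=0.9690; B=V−Δ·S=-43.6703
Node (0,0) S=76.0000: V=(p*·38.8113+(1−p*)·10.3524)/1.07=32.9476; Δ=(38.8113−10.3524)/(85.1200−54.7200)=0.9361; B=V−Δ·S=-38.1996
As a check, the time-0 holding Δ(0,0)·S0 + B(0,0) comes to 32.9476 — exactly V0.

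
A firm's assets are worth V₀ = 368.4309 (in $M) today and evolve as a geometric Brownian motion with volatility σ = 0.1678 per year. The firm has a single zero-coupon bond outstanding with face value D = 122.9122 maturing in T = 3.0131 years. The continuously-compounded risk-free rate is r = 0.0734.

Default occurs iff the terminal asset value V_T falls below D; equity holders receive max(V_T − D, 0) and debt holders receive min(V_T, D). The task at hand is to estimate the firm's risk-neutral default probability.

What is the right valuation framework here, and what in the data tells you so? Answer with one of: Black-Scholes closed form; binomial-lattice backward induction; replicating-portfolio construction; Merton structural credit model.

framework: Merton structural credit model

Key observation: the data describe a firm's assets (V₀ = 368.4309, GBM) and a single zero-coupon debt of face 122.9122, so credit quantities follow from equity-as-call in the structural model.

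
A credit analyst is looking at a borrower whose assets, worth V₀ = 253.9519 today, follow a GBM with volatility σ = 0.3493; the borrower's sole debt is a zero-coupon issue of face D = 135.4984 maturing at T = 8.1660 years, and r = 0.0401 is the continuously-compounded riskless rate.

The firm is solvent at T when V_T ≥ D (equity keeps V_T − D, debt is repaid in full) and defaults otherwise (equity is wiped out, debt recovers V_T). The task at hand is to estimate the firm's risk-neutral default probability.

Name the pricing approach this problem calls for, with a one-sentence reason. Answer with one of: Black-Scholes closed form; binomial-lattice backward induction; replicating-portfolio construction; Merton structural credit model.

framework: Merton structural credit model

Key observation: the asked-for credit quantity lives on the firm's capital structure — asset value, asset volatility, debt face 135.4984 — which is the structural model's domain.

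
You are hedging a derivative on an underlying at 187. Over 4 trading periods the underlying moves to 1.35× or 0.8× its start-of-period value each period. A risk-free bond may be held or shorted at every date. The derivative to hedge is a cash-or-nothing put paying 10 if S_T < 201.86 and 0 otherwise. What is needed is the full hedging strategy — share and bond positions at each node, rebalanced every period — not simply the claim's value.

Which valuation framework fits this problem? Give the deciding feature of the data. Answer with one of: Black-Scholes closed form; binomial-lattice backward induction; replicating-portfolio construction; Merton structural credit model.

Key observation: the mandate to exhibit the hedge at every date and state singles out the replicating-portfolio construction on the 4-period tree with factors 1.35 and 0.8 from 187.

framework: replicating-portfolio construction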